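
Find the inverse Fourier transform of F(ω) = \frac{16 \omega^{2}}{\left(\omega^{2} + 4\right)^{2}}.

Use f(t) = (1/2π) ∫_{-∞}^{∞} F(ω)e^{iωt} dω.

f(t) = 2 \left(1 - 2 \left|{t}\right|\right) e^{- 2 \left|{t}\right|}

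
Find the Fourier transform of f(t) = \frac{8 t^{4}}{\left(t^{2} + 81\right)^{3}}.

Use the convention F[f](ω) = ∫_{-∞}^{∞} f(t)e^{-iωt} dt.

F(ω) = \frac{\pi \left(27 \omega^{2} - 15 \left|{\omega}\right| + 1\right) e^{- 9 \left|{\omega}\right|}}{3}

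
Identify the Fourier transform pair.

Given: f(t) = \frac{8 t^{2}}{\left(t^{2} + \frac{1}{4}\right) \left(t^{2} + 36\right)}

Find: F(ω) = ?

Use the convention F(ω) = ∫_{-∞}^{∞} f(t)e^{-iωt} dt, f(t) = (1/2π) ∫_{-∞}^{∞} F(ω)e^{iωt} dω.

F(ω) = \frac{192 \pi e^{- 6 \left|{\omega}\right|}}{143} - \frac{16 \pi e^{- \frac{\left|{\omega}\right|}{2}}}{143}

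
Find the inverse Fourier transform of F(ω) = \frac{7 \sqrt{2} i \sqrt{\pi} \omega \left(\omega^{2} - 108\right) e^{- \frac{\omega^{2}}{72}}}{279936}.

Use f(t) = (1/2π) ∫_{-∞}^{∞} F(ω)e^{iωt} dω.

f(t) = 7 t^{3} e^{- 18 t^{2}}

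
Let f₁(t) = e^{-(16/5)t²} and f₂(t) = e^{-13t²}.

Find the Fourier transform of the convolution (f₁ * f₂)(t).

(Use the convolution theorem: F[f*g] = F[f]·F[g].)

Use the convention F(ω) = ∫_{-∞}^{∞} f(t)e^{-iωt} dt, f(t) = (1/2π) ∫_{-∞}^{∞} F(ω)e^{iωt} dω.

F[f₁*f₂](ω) = \frac{\sqrt{65} \pi e^{- \frac{81 \omega^{2}}{832}}}{52}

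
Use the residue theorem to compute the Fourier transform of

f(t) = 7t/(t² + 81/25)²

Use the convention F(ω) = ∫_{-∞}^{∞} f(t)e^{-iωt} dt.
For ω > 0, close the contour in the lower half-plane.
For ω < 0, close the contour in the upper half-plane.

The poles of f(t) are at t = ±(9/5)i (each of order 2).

Let g(z) = f(z)e^{-iωz}; for large |z| the factor e^{-iωz} decays in the lower half-plane when ω > 0 and in the upper half-plane when ω < 0.

Case ω > 0 (lower half-plane, clockwise contour ⇒ F(ω) = -2πi·ΣRes):
  Res_{z = - \frac{9 i}{5}} g(z) = \frac{35 \omega e^{- \frac{9 \omega}{5}}}{36} (pole of order 2)
  F(ω) = -2πi·ΣRes = - \frac{35 i \pi \omega e^{- \frac{9 \omega}{5}}}{18}

Case ω < 0 (upper half-plane, counterclockwise contour ⇒ F(ω) = +2πi·ΣRes):
  Res_{z = \frac{9 i}{5}} g(z) = - \frac{35 \omega e^{\frac{9 \omega}{5}}}{36} (pole of order 2)
  F(ω) = 2πi·ΣRes = - \frac{35 i \pi \omega e^{\frac{9 \omega}{5}}}{18}

Both cases combine into a single formula in |ω|:

F(ω) = - \frac{35 i \pi \omega e^{- \frac{9 \left|{\omega}\right|}{5}}}{18}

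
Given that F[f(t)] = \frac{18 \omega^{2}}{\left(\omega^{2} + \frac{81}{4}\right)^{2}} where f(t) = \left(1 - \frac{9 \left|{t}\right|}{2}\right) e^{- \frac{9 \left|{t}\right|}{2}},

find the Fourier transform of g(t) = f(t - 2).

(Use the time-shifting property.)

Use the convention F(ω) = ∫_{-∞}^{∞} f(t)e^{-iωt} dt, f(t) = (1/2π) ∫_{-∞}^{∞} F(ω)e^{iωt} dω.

F[g](ω) = \frac{288 \omega^{2} e^{- 2 i \omega}}{\left(4 \omega^{2} + 81\right)^{2}}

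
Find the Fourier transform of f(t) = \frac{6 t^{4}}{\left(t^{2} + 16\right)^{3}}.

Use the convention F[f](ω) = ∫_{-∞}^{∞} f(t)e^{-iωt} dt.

F(ω) = \frac{3 \pi \left(16 \omega^{2} - 20 \left|{\omega}\right| + 3\right) e^{- 4 \left|{\omega}\right|}}{16}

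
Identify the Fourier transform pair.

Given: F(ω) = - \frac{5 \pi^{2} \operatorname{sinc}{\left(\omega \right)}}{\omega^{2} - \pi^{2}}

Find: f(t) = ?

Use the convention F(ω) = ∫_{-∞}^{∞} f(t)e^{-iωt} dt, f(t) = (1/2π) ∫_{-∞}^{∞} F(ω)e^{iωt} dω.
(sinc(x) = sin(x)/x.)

f(t) = 5 \left(\begin{cases} \cos^{2}{\left(\frac{\pi t}{2} \right)} & \text{for}\: \left|{t}\right| < 1 \\0 & \text{otherwise} \end{cases}\right)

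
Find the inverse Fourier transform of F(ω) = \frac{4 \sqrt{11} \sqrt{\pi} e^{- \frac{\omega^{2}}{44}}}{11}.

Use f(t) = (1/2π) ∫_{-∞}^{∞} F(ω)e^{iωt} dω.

f(t) = 4 e^{- 11 t^{2}}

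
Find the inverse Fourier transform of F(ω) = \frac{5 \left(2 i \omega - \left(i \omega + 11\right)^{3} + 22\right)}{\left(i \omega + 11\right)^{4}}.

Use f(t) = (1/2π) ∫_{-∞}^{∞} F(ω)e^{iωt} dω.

f(t) = 5 \left(t^{2} - 1\right) e^{- 11 t} u\left(t\right)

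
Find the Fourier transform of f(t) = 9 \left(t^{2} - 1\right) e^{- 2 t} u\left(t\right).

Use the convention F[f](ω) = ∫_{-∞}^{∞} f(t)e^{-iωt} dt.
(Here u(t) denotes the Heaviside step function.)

F(ω) = \frac{9 \left(2 i \omega - \left(i \omega + 2\right)^{3} + 4\right)}{\left(i \omega + 2\right)^{4}}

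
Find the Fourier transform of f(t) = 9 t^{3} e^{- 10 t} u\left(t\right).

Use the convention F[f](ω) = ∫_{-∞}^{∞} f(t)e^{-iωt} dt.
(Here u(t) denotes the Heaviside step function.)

F(ω) = \frac{54}{\left(i \omega + 10\right)^{4}}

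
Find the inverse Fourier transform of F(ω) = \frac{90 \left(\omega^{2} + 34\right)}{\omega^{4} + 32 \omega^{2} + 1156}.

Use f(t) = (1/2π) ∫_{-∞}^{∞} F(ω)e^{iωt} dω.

f(t) = 9 e^{- 5 \left|{t}\right|} \cos{\left(3 \left|{t}\right| \right)}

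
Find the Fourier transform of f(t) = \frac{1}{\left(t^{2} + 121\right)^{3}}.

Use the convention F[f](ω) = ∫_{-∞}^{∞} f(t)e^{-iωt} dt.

F(ω) = \frac{\pi \left(121 \omega^{2} + 33 \left|{\omega}\right| + 3\right) e^{- 11 \left|{\omega}\right|}}{1288408}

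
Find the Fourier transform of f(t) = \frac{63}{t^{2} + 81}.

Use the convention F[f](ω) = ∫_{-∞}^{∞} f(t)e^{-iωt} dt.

F(ω) = 7 \pi e^{- 9 \left|{\omega}\right|}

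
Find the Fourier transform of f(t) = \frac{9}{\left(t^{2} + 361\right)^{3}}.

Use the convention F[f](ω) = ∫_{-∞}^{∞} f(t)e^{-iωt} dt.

F(ω) = \frac{9 \pi \left(361 \omega^{2} + 57 \left|{\omega}\right| + 3\right) e^{- 19 \left|{\omega}\right|}}{19808792}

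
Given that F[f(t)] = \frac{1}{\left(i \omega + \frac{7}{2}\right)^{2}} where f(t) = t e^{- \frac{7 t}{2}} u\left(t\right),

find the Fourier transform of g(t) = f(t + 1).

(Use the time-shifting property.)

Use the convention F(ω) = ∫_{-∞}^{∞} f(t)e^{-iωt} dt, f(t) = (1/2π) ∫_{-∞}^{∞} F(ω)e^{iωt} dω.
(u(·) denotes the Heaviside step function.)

F[g](ω) = \frac{4 e^{i \omega}}{\left(2 i \omega + 7\right)^{2}}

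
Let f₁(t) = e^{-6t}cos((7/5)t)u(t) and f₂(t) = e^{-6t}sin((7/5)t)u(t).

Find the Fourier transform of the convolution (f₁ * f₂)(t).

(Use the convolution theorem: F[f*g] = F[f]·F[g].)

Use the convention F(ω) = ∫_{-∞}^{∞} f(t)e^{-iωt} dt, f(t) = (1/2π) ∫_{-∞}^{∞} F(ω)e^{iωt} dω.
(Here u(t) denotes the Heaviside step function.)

F[f₁*f₂](ω) = \frac{875 \left(i \omega + 6\right)}{\left(25 \left(i \omega + 6\right)^{2} + 49\right)^{2}}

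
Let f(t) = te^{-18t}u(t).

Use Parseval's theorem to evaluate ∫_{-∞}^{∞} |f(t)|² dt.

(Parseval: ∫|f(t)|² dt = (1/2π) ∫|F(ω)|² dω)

∫|f(t)|² dt = \frac{1}{23328}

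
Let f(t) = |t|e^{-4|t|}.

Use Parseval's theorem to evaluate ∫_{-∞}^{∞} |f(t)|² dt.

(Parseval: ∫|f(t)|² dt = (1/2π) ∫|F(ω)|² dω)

∫|f(t)|² dt = \frac{1}{128}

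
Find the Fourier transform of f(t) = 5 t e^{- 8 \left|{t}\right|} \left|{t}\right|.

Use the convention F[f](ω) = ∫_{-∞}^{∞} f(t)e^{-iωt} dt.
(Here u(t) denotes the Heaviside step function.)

F(ω) = \frac{20 i \omega \left(\omega^{2} - 192\right)}{\left(\omega^{2} + 64\right)^{3}}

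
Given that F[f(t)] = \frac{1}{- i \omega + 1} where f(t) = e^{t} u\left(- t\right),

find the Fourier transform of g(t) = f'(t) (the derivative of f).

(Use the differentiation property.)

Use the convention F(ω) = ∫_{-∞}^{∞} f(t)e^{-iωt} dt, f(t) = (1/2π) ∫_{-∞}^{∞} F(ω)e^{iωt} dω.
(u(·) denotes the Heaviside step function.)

F[g](ω) = - \frac{\omega}{\omega + i}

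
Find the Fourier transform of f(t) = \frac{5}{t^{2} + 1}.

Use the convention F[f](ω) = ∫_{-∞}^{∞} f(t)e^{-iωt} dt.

F(ω) = 5 \pi e^{- \left|{\omega}\right|}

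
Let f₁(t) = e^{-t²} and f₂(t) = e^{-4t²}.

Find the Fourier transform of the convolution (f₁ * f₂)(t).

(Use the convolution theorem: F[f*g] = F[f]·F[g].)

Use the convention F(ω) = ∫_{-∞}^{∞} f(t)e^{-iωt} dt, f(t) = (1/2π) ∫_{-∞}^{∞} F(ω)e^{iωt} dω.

F[f₁*f₂](ω) = \frac{\pi e^{- \frac{5 \omega^{2}}{16}}}{2}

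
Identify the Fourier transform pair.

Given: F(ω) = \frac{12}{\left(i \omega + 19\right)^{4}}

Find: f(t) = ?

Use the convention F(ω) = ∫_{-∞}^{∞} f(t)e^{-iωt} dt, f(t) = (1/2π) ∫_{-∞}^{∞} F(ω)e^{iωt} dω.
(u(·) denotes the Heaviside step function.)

f(t) = 2 t^{3} e^{- 19 t} u\left(t\right)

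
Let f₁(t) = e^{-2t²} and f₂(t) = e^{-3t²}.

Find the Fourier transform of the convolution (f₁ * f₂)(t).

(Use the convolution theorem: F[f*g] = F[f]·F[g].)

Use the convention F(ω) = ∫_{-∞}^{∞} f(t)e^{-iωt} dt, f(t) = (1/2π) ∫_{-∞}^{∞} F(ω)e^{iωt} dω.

F[f₁*f₂](ω) = \frac{\sqrt{6} \pi e^{- \frac{5 \omega^{2}}{24}}}{6}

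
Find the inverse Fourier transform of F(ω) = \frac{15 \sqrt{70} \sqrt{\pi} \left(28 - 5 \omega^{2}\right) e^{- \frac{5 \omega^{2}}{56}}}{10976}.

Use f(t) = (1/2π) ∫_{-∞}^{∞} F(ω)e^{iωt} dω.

f(t) = 3 t^{2} e^{- \frac{14 t^{2}}{5}}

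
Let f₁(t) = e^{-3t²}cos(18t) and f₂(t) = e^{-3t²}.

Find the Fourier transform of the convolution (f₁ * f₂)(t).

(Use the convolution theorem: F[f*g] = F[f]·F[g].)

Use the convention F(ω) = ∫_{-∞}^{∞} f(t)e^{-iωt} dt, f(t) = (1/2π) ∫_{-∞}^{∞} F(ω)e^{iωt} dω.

F[f₁*f₂](ω) = \frac{\pi \left(e^{6 \omega} + 1\right) e^{- \frac{\omega^{2}}{6} - 3 \omega - 27}}{6}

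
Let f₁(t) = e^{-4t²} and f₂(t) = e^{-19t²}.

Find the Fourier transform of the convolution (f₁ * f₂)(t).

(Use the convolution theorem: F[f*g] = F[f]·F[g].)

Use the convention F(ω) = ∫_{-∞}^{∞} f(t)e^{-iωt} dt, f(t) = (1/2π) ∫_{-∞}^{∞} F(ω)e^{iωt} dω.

F[f₁*f₂](ω) = \frac{\sqrt{19} \pi e^{- \frac{23 \omega^{2}}{304}}}{38}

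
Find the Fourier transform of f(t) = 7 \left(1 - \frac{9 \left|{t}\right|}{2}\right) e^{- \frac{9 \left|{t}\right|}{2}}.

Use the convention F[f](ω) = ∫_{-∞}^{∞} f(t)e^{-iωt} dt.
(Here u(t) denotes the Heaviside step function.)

F(ω) = \frac{2016 \omega^{2}}{\left(4 \omega^{2} + 81\right)^{2}}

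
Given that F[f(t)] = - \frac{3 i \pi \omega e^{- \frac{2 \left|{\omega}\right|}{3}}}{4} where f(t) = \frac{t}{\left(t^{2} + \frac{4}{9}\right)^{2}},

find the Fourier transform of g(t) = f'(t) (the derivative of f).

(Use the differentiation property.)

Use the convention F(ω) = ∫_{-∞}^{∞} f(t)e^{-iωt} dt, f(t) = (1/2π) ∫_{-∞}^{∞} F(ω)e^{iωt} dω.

F[g](ω) = \frac{3 \pi \omega^{2} e^{- \frac{2 \left|{\omega}\right|}{3}}}{4}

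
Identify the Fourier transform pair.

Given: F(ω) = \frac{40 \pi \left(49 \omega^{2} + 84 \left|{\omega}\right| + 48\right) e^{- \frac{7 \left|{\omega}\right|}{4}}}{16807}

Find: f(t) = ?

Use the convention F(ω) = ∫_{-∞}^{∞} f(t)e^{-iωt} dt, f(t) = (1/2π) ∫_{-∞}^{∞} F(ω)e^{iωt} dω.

f(t) = \frac{5}{\left(t^{2} + \frac{49}{16}\right)^{3}}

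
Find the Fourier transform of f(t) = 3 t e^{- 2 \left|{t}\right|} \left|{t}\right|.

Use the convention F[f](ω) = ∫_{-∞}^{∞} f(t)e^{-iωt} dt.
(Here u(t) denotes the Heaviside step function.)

F(ω) = \frac{12 i \omega \left(\omega^{2} - 12\right)}{\left(\omega^{2} + 4\right)^{3}}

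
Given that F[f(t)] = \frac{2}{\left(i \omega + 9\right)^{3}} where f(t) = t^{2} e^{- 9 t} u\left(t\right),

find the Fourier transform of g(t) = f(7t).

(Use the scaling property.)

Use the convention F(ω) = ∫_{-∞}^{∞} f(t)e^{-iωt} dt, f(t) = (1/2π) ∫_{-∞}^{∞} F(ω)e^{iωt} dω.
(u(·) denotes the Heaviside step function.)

F[g](ω) = \frac{98}{\left(i \omega + 63\right)^{3}}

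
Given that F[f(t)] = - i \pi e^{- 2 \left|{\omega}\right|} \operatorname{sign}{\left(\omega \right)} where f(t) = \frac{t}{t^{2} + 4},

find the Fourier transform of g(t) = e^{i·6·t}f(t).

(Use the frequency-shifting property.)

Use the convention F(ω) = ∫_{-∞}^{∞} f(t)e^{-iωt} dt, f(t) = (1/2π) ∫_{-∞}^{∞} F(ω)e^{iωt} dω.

F[g](ω) = - i \pi e^{- 2 \left|{\omega - 6}\right|} \operatorname{sign}{\left(\omega - 6 \right)}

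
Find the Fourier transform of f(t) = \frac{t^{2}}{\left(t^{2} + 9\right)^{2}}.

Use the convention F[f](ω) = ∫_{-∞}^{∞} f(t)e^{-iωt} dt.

F(ω) = \frac{\pi \left(1 - 3 \left|{\omega}\right|\right) e^{- 3 \left|{\omega}\right|}}{6}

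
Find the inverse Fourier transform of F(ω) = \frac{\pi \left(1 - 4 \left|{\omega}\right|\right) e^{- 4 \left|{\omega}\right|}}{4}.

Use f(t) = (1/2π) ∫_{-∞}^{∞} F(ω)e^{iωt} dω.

f(t) = \frac{2 t^{2}}{\left(t^{2} + 16\right)^{2}}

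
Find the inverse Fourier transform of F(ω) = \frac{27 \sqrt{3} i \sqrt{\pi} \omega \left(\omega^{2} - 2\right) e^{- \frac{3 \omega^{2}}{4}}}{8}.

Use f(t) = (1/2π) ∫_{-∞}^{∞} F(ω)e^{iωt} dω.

f(t) = t^{3} e^{- \frac{t^{2}}{3}}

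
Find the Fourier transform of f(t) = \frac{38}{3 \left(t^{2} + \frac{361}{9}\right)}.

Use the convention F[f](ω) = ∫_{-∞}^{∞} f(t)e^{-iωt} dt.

F(ω) = 2 \pi e^{- \frac{19 \left|{\omega}\right|}{3}}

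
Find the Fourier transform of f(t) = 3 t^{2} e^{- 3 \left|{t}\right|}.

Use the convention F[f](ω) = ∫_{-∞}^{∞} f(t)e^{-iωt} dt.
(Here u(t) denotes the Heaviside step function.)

F(ω) = \frac{108 \left(3 - \omega^{2}\right)}{\left(\omega^{2} + 9\right)^{3}}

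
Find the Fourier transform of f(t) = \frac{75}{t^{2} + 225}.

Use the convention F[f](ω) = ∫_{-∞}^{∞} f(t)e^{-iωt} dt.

F(ω) = 5 \pi e^{- 15 \left|{\omega}\right|}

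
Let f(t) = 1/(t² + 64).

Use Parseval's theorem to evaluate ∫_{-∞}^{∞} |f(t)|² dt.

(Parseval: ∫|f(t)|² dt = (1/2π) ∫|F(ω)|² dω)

∫|f(t)|² dt = \frac{\pi}{1024}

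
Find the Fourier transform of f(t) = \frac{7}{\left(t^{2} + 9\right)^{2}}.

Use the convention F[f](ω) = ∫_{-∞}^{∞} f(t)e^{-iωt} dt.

F(ω) = \frac{7 \pi \left(3 \left|{\omega}\right| + 1\right) e^{- 3 \left|{\omega}\right|}}{54}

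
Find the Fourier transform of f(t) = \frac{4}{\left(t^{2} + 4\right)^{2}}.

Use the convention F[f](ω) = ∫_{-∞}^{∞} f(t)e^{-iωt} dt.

F(ω) = \frac{\pi \left(2 \left|{\omega}\right| + 1\right) e^{- 2 \left|{\omega}\right|}}{4}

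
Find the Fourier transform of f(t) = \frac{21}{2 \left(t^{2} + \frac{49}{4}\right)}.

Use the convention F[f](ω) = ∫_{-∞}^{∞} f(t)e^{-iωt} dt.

F(ω) = 3 \pi e^{- \frac{7 \left|{\omega}\right|}{2}}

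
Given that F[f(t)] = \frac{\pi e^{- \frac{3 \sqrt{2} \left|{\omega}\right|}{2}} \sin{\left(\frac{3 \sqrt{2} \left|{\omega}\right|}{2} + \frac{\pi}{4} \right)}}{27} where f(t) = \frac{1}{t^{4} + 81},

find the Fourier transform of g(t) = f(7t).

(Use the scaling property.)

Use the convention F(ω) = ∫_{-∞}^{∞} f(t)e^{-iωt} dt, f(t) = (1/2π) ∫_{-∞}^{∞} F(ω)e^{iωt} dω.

F[g](ω) = \frac{\pi e^{- \frac{3 \sqrt{2} \left|{\omega}\right|}{14}} \sin{\left(\frac{3 \sqrt{2} \left|{\omega}\right|}{14} + \frac{\pi}{4} \right)}}{189}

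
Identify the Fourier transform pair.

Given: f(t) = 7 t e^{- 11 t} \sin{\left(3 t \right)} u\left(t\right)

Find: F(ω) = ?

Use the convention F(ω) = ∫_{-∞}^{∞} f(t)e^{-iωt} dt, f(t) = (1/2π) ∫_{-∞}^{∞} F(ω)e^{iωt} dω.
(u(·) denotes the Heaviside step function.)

F(ω) = \frac{42 \left(i \omega + 11\right)}{\left(\left(i \omega + 11\right)^{2} + 9\right)^{2}}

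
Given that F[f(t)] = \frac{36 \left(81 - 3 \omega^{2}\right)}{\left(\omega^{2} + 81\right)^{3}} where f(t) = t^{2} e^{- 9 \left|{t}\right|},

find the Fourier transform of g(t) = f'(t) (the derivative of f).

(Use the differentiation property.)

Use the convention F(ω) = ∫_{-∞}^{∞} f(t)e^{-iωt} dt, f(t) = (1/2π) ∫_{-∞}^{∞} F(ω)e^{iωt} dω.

F[g](ω) = - \frac{108 i \omega \left(\omega^{2} - 27\right)}{\left(\omega^{2} + 81\right)^{3}}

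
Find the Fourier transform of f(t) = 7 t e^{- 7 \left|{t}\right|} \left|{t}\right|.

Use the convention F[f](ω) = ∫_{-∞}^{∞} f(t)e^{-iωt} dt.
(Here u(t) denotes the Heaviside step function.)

F(ω) = \frac{28 i \omega \left(\omega^{2} - 147\right)}{\left(\omega^{2} + 49\right)^{3}}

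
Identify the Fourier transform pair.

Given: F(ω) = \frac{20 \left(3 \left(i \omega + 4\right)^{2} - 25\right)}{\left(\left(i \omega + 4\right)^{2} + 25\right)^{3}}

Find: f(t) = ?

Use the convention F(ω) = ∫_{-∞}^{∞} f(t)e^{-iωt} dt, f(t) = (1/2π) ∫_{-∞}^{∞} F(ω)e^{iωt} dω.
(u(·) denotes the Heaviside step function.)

f(t) = 2 t^{2} e^{- 4 t} \sin{\left(5 t \right)} u\left(t\right)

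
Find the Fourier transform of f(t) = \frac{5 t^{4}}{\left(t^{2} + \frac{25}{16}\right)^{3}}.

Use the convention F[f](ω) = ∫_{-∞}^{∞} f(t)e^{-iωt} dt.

F(ω) = \frac{\pi \left(25 \omega^{2} - 100 \left|{\omega}\right| + 48\right) e^{- \frac{5 \left|{\omega}\right|}{4}}}{32}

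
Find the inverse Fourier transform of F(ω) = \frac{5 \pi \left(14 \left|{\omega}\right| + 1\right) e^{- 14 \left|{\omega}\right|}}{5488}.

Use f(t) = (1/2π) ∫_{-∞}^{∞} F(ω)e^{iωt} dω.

f(t) = \frac{5}{\left(t^{2} + 196\right)^{2}}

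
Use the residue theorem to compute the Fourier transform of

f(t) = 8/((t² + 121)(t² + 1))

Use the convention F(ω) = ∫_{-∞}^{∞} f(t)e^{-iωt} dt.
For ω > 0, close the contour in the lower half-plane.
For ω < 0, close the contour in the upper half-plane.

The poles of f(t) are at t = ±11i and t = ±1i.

Let g(z) = f(z)e^{-iωz}; for large |z| the factor e^{-iωz} decays in the lower half-plane when ω > 0 and in the upper half-plane when ω < 0.

Case ω > 0 (lower half-plane, clockwise contour ⇒ F(ω) = -2πi·ΣRes):
  Res_{z = - 11 i} g(z) = - \frac{i e^{- 11 \omega}}{330}
  Res_{z = - i} g(z) = \frac{i e^{- \omega}}{30}
  F(ω) = -2πi·ΣRes = \frac{\pi e^{- \omega}}{15} - \frac{\pi e^{- 11 \omega}}{165}

Case ω < 0 (upper half-plane, counterclockwise contour ⇒ F(ω) = +2πi·ΣRes):
  Res_{z = 11 i} g(z) = \frac{i e^{11 \omega}}{330}
  Res_{z = i} g(z) = - \frac{i e^{\omega}}{30}
  F(ω) = 2πi·ΣRes = \frac{\pi \left(11 - e^{10 \omega}\right) e^{\omega}}{165}

Both cases combine into a single formula in |ω|:

F(ω) = \frac{\pi e^{- \left|{\omega}\right|}}{15} - \frac{\pi e^{- 11 \left|{\omega}\right|}}{165}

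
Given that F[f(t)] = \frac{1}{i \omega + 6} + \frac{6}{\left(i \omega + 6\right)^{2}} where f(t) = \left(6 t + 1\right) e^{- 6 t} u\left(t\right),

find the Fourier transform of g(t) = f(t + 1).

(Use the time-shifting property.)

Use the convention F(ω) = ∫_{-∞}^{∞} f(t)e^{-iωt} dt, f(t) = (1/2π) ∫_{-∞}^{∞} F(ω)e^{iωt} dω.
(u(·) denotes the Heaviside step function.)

F[g](ω) = \frac{\left(- i \omega - 12\right) e^{i \omega}}{\omega^{2} - 12 i \omega - 36}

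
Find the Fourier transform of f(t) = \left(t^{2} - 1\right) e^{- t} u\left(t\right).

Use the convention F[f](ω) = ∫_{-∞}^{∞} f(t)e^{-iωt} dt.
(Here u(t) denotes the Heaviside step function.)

F(ω) = \frac{2 i \omega - \left(i \omega + 1\right)^{3} + 2}{\left(i \omega + 1\right)^{4}}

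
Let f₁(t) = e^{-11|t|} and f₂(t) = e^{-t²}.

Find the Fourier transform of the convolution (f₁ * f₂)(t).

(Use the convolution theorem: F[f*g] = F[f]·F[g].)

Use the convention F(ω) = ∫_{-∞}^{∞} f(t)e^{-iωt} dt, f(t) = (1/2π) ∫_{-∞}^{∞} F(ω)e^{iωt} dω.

F[f₁*f₂](ω) = \frac{22 \sqrt{\pi} e^{- \frac{\omega^{2}}{4}}}{\omega^{2} + 121}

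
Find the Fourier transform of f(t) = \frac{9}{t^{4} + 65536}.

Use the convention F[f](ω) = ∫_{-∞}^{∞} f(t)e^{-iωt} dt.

F(ω) = \frac{9 \pi e^{- 8 \sqrt{2} \left|{\omega}\right|} \sin{\left(8 \sqrt{2} \left|{\omega}\right| + \frac{\pi}{4} \right)}}{4096}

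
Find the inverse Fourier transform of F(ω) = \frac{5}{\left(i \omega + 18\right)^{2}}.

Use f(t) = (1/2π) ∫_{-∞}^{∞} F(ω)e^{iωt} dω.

f(t) = 5 t e^{- 18 t} u\left(t\right)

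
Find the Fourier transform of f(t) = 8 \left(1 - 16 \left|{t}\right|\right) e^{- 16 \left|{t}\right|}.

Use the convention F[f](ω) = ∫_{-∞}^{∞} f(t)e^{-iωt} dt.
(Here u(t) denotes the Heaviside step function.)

F(ω) = \frac{512 \omega^{2}}{\left(\omega^{2} + 256\right)^{2}}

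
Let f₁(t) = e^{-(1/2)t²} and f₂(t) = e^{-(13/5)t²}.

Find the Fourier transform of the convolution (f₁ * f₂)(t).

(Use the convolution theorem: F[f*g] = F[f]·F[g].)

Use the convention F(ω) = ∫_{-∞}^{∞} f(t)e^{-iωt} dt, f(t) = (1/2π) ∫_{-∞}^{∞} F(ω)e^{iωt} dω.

F[f₁*f₂](ω) = \frac{\sqrt{130} \pi e^{- \frac{31 \omega^{2}}{52}}}{13}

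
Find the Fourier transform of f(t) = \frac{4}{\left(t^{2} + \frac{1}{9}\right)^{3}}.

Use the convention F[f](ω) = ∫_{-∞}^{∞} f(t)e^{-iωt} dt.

F(ω) = \frac{27 \pi \left(\omega^{2} + 9 \left|{\omega}\right| + 27\right) e^{- \frac{\left|{\omega}\right|}{3}}}{2}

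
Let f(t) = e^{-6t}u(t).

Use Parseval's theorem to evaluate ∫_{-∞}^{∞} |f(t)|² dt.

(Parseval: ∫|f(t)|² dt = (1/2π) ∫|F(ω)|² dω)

∫|f(t)|² dt = \frac{1}{12}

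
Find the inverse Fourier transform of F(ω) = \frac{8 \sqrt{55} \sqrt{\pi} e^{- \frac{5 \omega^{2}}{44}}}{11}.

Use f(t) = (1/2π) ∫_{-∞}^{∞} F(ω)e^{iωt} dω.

f(t) = 8 e^{- \frac{11 t^{2}}{5}}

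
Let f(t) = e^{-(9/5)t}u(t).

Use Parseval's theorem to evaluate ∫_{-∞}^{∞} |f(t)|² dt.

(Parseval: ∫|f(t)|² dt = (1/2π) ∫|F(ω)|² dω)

∫|f(t)|² dt = \frac{5}{18}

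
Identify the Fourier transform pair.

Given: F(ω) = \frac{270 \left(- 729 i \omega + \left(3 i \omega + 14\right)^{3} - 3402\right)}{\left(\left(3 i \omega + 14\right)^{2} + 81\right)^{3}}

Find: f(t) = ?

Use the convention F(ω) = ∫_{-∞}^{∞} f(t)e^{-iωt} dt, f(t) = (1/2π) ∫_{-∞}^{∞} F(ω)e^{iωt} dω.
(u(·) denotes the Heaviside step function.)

f(t) = 5 t^{2} e^{- \frac{14 t}{3}} \cos{\left(3 t \right)} u\left(t\right)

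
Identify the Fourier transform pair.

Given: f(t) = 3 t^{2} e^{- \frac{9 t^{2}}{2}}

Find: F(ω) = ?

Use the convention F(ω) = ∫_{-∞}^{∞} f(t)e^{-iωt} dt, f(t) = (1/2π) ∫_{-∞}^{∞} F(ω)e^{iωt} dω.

F(ω) = \frac{\sqrt{2} \sqrt{\pi} \left(9 - \omega^{2}\right) e^{- \frac{\omega^{2}}{18}}}{81}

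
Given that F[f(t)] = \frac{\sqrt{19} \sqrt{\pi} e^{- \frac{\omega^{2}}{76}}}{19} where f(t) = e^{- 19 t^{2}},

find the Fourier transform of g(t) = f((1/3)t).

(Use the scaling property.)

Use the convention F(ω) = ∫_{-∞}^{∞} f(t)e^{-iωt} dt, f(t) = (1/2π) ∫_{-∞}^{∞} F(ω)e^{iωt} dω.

F[g](ω) = \frac{3 \sqrt{19} \sqrt{\pi} e^{- \frac{9 \omega^{2}}{76}}}{19}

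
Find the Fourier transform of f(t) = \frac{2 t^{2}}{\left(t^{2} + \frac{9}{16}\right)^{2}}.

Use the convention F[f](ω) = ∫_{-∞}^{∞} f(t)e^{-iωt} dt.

F(ω) = \frac{\pi \left(4 - 3 \left|{\omega}\right|\right) e^{- \frac{3 \left|{\omega}\right|}{4}}}{3}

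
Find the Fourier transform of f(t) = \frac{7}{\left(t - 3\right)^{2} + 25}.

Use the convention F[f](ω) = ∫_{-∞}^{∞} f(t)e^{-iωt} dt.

F(ω) = \frac{7 \pi e^{- 3 i \omega - 5 \left|{\omega}\right|}}{5}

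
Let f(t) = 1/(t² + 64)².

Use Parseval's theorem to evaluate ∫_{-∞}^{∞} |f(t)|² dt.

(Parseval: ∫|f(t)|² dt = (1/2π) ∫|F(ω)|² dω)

∫|f(t)|² dt = \frac{5 \pi}{33554432}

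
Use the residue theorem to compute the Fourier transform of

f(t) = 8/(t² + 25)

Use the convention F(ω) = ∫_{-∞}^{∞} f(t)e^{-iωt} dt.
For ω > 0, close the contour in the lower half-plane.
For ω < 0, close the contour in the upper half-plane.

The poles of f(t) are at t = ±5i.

Let g(z) = f(z)e^{-iωz}; for large |z| the factor e^{-iωz} decays in the lower half-plane when ω > 0 and in the upper half-plane when ω < 0.

Case ω > 0 (lower half-plane, clockwise contour ⇒ F(ω) = -2πi·ΣRes):
  Res_{z = - 5 i} g(z) = \frac{4 i e^{- 5 \omega}}{5}
  F(ω) = -2πi·ΣRes = \frac{8 \pi e^{- 5 \omega}}{5}

Case ω < 0 (upper half-plane, counterclockwise contour ⇒ F(ω) = +2πi·ΣRes):
  Res_{z = 5 i} g(z) = - \frac{4 i e^{5 \omega}}{5}
  F(ω) = 2πi·ΣRes = \frac{8 \pi e^{5 \omega}}{5}

Both cases combine into a single formula in |ω|:

F(ω) = \frac{8 \pi e^{- 5 \left|{\omega}\right|}}{5}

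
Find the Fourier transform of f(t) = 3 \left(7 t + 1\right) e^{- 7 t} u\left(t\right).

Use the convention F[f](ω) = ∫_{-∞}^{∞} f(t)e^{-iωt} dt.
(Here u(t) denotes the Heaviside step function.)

F(ω) = \frac{3 \left(- i \omega - 14\right)}{\omega^{2} - 14 i \omega - 49}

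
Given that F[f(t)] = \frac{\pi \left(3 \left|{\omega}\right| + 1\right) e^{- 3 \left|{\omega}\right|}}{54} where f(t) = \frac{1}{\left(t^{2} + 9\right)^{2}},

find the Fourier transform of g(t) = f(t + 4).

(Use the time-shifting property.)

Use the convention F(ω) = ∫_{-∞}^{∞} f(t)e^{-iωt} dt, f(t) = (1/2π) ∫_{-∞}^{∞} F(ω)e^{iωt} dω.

F[g](ω) = \frac{\pi \left(3 \left|{\omega}\right| + 1\right) e^{4 i \omega - 3 \left|{\omega}\right|}}{54}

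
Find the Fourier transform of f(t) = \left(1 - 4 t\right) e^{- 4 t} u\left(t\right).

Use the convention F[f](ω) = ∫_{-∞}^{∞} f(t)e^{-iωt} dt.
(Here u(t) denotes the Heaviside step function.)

F(ω) = \frac{i \omega}{- \omega^{2} + 8 i \omega + 16}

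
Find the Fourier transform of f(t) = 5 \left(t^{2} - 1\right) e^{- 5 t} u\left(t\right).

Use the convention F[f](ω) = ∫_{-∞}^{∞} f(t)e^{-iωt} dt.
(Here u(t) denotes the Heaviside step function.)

F(ω) = \frac{5 \left(2 i \omega - \left(i \omega + 5\right)^{3} + 10\right)}{\left(i \omega + 5\right)^{4}}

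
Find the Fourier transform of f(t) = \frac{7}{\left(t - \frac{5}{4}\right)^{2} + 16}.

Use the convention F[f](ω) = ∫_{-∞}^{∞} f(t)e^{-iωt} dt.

F(ω) = \frac{7 \pi e^{- \frac{5 i \omega}{4} - 4 \left|{\omega}\right|}}{4}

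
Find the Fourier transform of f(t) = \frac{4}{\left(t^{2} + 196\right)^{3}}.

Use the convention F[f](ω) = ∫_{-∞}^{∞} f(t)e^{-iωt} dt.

F(ω) = \frac{\pi \left(196 \omega^{2} + 42 \left|{\omega}\right| + 3\right) e^{- 14 \left|{\omega}\right|}}{1075648}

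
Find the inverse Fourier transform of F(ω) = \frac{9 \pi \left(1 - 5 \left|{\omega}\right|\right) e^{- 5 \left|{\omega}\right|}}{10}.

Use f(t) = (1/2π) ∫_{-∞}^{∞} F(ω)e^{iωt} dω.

f(t) = \frac{9 t^{2}}{\left(t^{2} + 25\right)^{2}}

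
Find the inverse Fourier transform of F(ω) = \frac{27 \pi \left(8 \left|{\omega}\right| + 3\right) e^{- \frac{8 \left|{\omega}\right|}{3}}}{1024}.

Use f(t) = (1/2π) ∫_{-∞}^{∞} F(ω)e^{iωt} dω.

f(t) = \frac{3}{\left(t^{2} + \frac{64}{9}\right)^{2}}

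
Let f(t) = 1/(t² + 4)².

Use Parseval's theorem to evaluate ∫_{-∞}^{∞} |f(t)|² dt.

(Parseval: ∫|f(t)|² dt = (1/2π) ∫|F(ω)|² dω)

∫|f(t)|² dt = \frac{5 \pi}{2048}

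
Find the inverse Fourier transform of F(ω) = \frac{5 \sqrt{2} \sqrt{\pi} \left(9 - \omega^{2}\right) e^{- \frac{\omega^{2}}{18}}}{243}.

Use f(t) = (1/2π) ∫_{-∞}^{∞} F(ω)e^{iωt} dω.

f(t) = 5 t^{2} e^{- \frac{9 t^{2}}{2}}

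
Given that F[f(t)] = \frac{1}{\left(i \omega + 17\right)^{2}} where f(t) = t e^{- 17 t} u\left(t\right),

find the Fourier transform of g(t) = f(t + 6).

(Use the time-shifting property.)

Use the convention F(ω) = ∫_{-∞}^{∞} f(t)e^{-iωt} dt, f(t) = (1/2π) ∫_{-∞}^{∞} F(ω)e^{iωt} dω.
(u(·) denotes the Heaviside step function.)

F[g](ω) = \frac{e^{6 i \omega}}{\left(i \omega + 17\right)^{2}}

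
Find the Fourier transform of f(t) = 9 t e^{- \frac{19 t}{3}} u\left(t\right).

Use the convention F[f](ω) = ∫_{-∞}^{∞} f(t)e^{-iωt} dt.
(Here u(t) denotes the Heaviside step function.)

F(ω) = \frac{81}{\left(3 i \omega + 19\right)^{2}}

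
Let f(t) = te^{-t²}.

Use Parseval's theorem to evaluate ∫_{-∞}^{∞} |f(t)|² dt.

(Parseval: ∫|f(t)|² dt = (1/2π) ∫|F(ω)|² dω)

∫|f(t)|² dt = \frac{\sqrt{2} \sqrt{\pi}}{8}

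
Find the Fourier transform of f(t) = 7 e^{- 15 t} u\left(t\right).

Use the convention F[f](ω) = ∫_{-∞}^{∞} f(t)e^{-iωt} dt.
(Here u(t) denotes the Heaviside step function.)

F(ω) = \frac{7}{i \omega + 15}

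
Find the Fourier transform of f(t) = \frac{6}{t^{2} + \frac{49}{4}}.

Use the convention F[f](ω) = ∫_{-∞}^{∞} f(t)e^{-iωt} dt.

F(ω) = \frac{12 \pi e^{- \frac{7 \left|{\omega}\right|}{2}}}{7}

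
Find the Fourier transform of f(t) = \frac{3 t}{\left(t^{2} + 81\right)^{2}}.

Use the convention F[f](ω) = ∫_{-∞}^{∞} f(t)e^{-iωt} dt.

F(ω) = - \frac{i \pi \omega e^{- 9 \left|{\omega}\right|}}{6}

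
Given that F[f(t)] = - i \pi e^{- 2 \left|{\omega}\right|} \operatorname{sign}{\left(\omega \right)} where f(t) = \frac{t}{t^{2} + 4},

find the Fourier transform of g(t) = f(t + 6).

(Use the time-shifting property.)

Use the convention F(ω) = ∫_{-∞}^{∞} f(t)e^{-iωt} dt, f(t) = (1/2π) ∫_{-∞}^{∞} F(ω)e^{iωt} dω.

F[g](ω) = - i \pi e^{6 i \omega} e^{- 2 \left|{\omega}\right|} \operatorname{sign}{\left(\omega \right)}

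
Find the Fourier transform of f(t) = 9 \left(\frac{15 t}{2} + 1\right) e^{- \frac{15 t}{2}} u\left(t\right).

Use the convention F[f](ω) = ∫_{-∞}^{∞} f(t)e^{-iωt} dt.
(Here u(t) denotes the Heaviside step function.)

F(ω) = \frac{36 \left(- i \omega - 15\right)}{4 \omega^{2} - 60 i \omega - 225}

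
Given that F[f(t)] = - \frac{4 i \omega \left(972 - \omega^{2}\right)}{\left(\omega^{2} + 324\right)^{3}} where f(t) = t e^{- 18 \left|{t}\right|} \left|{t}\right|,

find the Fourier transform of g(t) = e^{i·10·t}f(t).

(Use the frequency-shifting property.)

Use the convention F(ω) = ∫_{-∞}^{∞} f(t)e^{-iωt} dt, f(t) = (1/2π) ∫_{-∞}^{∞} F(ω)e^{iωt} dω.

F[g](ω) = \frac{4 i \left(\omega - 10\right) \left(\left(\omega - 10\right)^{2} - 972\right)}{\left(\left(\omega - 10\right)^{2} + 324\right)^{3}}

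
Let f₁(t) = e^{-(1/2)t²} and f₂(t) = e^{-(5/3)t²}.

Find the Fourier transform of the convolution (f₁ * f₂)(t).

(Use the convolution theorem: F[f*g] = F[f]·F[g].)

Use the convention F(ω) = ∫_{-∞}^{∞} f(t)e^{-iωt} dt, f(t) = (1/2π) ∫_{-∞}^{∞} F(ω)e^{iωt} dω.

F[f₁*f₂](ω) = \frac{\sqrt{30} \pi e^{- \frac{13 \omega^{2}}{20}}}{5}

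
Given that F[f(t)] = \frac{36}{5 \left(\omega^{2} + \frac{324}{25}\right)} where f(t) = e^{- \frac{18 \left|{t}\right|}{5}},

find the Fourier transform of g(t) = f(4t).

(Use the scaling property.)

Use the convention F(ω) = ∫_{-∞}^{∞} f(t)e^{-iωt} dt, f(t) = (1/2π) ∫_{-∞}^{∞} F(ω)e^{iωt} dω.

F[g](ω) = \frac{720}{25 \omega^{2} + 5184}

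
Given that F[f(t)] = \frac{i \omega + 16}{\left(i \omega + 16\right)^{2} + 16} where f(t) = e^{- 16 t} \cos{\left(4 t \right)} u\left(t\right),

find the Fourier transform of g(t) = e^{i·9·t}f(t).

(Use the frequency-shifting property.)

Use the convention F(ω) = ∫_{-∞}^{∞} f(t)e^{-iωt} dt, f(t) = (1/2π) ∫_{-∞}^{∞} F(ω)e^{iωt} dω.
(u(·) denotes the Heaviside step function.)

F[g](ω) = \frac{i \left(\omega - 9\right) + 16}{\left(i \left(\omega - 9\right) + 16\right)^{2} + 16}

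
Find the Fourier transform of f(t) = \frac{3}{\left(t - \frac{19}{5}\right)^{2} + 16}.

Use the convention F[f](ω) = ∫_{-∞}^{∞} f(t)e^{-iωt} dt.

F(ω) = \frac{3 \pi e^{- \frac{19 i \omega}{5} - 4 \left|{\omega}\right|}}{4}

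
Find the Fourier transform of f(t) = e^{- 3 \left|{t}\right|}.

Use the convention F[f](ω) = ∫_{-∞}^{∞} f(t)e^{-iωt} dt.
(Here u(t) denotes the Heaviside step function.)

F(ω) = \frac{6}{\omega^{2} + 9}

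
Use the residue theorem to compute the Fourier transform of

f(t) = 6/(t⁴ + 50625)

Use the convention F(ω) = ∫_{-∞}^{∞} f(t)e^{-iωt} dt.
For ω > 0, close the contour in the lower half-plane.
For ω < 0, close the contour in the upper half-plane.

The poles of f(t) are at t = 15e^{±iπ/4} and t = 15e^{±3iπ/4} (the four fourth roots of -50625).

Let g(z) = f(z)e^{-iωz}; for large |z| the factor e^{-iωz} decays in the lower half-plane when ω > 0 and in the upper half-plane when ω < 0.

Case ω > 0 (lower half-plane, clockwise contour ⇒ F(ω) = -2πi·ΣRes):
  Res_{z = - \frac{15 \sqrt{2}}{2} - \frac{15 \sqrt{2} i}{2}} g(z) = \frac{\sqrt{2} i \left(1 - i\right) e^{\frac{15 \sqrt{2} \omega \left(-1 + i\right)}{2}}}{4500}
  Res_{z = \frac{15 \sqrt{2}}{2} - \frac{15 \sqrt{2} i}{2}} g(z) = \frac{\sqrt{2} i \left(1 + i\right) e^{- \frac{15 \sqrt{2} \omega \left(1 + i\right)}{2}}}{4500}
  F(ω) = -2πi·ΣRes = \frac{\sqrt{2} \pi \left(1 - i\right) \left(e^{15 \sqrt{2} i \omega} + i\right) e^{- \frac{15 \sqrt{2} \omega \left(1 + i\right)}{2}}}{2250} = \frac{2 \pi e^{- \frac{15 \sqrt{2} \omega}{2}} \sin{\left(\frac{15 \sqrt{2} \omega}{2} + \frac{\pi}{4} \right)}}{1125}

Case ω < 0 (upper half-plane, counterclockwise contour ⇒ F(ω) = +2πi·ΣRes):
  Res_{z = \frac{15 \sqrt{2}}{2} + \frac{15 \sqrt{2} i}{2}} g(z) = \frac{\sqrt{2} i \left(-1 + i\right) e^{\frac{15 \sqrt{2} \omega \left(1 - i\right)}{2}}}{4500}
  Res_{z = - \frac{15 \sqrt{2}}{2} + \frac{15 \sqrt{2} i}{2}} g(z) = \frac{\sqrt{2} \left(1 - i\right) e^{\frac{15 \sqrt{2} \omega \left(1 + i\right)}{2}}}{4500}
  F(ω) = 2πi·ΣRes = - \frac{\sqrt{2} i \pi \left(i \left(1 - i\right) e^{\frac{15 \sqrt{2} \omega \left(1 - i\right)}{2}} - \left(1 - i\right) e^{\frac{15 \sqrt{2} \omega \left(1 + i\right)}{2}}\right)}{2250} = \frac{2 \pi e^{\frac{15 \sqrt{2} \omega}{2}} \cos{\left(\frac{15 \sqrt{2} \omega}{2} + \frac{\pi}{4} \right)}}{1125}

Both cases combine into a single formula in |ω|:

F(ω) = \frac{2 \pi e^{- \frac{15 \sqrt{2} \left|{\omega}\right|}{2}} \sin{\left(\frac{15 \sqrt{2} \left|{\omega}\right|}{2} + \frac{\pi}{4} \right)}}{1125}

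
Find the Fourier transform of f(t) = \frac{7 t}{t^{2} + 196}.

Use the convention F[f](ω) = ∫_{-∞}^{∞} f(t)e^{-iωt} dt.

F(ω) = - 7 i \pi e^{- 14 \left|{\omega}\right|} \operatorname{sign}{\left(\omega \right)}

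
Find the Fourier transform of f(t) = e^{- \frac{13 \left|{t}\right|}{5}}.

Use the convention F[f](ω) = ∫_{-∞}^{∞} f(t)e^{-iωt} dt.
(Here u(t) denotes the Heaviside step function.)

F(ω) = \frac{130}{25 \omega^{2} + 169}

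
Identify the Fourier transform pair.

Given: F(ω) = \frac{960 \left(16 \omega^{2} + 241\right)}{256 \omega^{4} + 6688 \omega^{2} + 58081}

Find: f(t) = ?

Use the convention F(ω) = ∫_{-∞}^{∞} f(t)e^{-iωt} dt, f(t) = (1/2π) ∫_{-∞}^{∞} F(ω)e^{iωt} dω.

f(t) = 8 e^{- \frac{15 \left|{t}\right|}{4}} \cos{\left(\left|{t}\right| \right)}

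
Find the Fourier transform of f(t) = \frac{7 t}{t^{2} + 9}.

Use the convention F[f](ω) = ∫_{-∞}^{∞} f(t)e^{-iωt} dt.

F(ω) = - 7 i \pi e^{- 3 \left|{\omega}\right|} \operatorname{sign}{\left(\omega \right)}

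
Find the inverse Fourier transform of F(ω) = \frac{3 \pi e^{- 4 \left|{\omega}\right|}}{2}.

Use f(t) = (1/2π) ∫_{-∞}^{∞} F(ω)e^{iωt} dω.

f(t) = \frac{6}{t^{2} + 16}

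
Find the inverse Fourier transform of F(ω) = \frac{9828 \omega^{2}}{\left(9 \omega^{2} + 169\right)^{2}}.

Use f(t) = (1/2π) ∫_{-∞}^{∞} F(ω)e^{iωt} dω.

f(t) = 7 \left(1 - \frac{13 \left|{t}\right|}{3}\right) e^{- \frac{13 \left|{t}\right|}{3}}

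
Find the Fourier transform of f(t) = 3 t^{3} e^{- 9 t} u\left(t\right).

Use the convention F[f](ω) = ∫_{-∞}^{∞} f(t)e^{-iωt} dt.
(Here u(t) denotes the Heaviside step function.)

F(ω) = \frac{18}{\left(i \omega + 9\right)^{4}}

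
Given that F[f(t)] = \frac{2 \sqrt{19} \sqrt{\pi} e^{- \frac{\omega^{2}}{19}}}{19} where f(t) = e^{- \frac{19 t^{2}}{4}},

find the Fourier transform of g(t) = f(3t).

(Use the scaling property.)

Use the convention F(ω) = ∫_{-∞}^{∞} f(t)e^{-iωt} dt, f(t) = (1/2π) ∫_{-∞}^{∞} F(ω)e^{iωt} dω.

F[g](ω) = \frac{2 \sqrt{19} \sqrt{\pi} e^{- \frac{\omega^{2}}{171}}}{57}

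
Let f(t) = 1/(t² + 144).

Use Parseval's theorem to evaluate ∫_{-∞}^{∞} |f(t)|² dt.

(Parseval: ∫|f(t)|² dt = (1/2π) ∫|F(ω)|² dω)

∫|f(t)|² dt = \frac{\pi}{3456}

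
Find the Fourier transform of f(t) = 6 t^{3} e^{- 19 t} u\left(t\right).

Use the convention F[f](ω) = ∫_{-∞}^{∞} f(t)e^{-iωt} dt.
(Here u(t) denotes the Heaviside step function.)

F(ω) = \frac{36}{\left(i \omega + 19\right)^{4}}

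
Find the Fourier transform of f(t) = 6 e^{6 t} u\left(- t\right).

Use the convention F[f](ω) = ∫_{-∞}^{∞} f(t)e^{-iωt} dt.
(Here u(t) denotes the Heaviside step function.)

F(ω) = - \frac{6}{i \omega - 6}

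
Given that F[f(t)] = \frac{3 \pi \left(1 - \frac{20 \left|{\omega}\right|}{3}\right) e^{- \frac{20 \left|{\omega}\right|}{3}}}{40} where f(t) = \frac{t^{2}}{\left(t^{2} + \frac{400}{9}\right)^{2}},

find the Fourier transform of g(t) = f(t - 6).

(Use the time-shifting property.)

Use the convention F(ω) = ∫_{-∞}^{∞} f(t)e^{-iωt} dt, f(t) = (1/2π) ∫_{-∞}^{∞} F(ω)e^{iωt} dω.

F[g](ω) = \frac{\pi \left(3 - 20 \left|{\omega}\right|\right) e^{- 6 i \omega - \frac{20 \left|{\omega}\right|}{3}}}{40}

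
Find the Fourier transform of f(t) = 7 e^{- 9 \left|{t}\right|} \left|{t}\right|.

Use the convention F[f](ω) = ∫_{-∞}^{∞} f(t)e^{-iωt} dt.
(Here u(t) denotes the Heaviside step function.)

F(ω) = \frac{14 \left(81 - \omega^{2}\right)}{\left(\omega^{2} + 81\right)^{2}}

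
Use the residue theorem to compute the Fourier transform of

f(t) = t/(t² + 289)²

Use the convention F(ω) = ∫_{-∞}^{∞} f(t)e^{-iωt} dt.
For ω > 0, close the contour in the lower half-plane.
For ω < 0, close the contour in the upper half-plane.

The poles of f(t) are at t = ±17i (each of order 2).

Let g(z) = f(z)e^{-iωz}; for large |z| the factor e^{-iωz} decays in the lower half-plane when ω > 0 and in the upper half-plane when ω < 0.

Case ω > 0 (lower half-plane, clockwise contour ⇒ F(ω) = -2πi·ΣRes):
  Res_{z = - 17 i} g(z) = \frac{\omega e^{- 17 \omega}}{68} (pole of order 2)
  F(ω) = -2πi·ΣRes = - \frac{i \pi \omega e^{- 17 \omega}}{34}

Case ω < 0 (upper half-plane, counterclockwise contour ⇒ F(ω) = +2πi·ΣRes):
  Res_{z = 17 i} g(z) = - \frac{\omega e^{17 \omega}}{68} (pole of order 2)
  F(ω) = 2πi·ΣRes = - \frac{i \pi \omega e^{17 \omega}}{34}

Both cases combine into a single formula in |ω|:

F(ω) = - \frac{i \pi \omega e^{- 17 \left|{\omega}\right|}}{34}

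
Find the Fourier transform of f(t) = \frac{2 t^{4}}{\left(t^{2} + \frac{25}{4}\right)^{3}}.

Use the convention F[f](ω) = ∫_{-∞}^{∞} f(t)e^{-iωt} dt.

F(ω) = \frac{\pi \left(25 \omega^{2} - 50 \left|{\omega}\right| + 12\right) e^{- \frac{5 \left|{\omega}\right|}{2}}}{40}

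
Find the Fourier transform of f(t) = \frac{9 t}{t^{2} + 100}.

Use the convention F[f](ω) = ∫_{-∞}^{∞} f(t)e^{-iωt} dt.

F(ω) = - 9 i \pi e^{- 10 \left|{\omega}\right|} \operatorname{sign}{\left(\omega \right)}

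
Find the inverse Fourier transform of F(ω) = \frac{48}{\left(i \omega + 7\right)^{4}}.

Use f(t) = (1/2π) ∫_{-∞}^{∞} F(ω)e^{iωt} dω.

f(t) = 8 t^{3} e^{- 7 t} u\left(t\right)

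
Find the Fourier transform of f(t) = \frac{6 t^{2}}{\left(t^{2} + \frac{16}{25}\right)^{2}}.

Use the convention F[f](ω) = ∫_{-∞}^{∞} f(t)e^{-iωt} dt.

F(ω) = \frac{3 \pi \left(5 - 4 \left|{\omega}\right|\right) e^{- \frac{4 \left|{\omega}\right|}{5}}}{4}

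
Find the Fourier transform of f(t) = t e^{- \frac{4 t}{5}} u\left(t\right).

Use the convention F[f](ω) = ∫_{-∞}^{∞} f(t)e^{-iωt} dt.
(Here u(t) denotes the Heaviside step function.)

F(ω) = \frac{25}{\left(5 i \omega + 4\right)^{2}}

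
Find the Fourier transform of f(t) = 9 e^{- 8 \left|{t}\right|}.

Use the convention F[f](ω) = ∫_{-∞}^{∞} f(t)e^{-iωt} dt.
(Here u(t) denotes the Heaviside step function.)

F(ω) = \frac{144}{\omega^{2} + 64}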